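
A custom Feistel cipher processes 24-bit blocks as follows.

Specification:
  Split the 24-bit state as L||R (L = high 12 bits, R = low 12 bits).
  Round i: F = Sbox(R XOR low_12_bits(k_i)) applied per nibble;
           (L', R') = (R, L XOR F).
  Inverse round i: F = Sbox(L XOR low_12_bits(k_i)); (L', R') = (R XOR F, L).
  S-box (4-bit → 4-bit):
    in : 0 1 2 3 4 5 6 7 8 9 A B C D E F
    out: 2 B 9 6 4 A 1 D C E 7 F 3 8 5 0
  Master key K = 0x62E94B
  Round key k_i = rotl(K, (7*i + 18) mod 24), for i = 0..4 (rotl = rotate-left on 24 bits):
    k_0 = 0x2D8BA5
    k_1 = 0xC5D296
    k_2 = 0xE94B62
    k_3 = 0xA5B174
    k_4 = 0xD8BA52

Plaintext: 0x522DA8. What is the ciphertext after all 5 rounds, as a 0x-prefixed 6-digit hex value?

0x019EDB

s_0 = plaintext = 0x522DA8
s_1 = Round(s_0, k_0) = 0xDA840A
s_2 = Round(s_1, k_1) = 0x40AC4B
s_3 = Round(s_2, k_2) = 0xC4B994
s_4 = Round(s_3, k_3) = 0x994019
s_5 = Round(s_4, k_4) = 0x019EDB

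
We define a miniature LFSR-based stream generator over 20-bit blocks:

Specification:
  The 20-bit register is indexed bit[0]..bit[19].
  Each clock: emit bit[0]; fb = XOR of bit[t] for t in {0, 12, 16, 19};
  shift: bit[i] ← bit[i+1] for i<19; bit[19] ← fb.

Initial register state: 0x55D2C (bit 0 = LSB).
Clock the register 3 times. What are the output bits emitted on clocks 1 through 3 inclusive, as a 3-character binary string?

001

reg_0 = 0x55D2C
clock 1: out=0, reg = 0x2AE96
clock 2: out=0, reg = 0x1574B
clock 3: out=1, reg = 0x8ABA5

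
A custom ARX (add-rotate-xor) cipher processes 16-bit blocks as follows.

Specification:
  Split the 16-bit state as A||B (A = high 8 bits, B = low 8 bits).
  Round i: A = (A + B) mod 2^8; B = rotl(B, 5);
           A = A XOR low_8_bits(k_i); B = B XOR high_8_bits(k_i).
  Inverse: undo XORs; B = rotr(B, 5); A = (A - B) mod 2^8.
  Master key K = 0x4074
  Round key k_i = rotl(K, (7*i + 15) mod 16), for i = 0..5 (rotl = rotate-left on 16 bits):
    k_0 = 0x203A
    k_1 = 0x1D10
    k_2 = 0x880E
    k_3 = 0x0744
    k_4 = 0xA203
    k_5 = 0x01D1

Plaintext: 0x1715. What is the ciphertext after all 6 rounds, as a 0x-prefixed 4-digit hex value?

s_0 = plaintext = 0x1715
s_1 = Round(s_0, k_0) = 0x1682
s_2 = Round(s_1, k_1) = 0x884D
s_3 = Round(s_2, k_2) = 0xDB21
s_4 = Round(s_3, k_3) = 0xB823
s_5 = Round(s_4, k_4) = 0xD8C6
s_6 = Round(s_5, k_5) = 0x4FD9

0x4FD9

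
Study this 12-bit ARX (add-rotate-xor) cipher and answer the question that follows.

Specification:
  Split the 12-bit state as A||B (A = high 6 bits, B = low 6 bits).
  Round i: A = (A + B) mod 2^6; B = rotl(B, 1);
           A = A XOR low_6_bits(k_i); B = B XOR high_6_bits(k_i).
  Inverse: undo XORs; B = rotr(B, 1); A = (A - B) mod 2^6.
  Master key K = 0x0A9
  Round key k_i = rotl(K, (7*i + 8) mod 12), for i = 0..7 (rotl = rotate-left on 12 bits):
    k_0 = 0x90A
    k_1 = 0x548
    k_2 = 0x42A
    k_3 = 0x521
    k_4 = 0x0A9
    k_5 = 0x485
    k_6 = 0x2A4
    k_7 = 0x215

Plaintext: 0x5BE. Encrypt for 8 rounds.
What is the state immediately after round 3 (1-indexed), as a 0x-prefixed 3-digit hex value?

0x31F

s_0 = plaintext = 0x5BE
s_1 = Round(s_0, k_0) = 0x799
s_2 = Round(s_1, k_1) = 0xFE7
s_3 = Round(s_2, k_2) = 0x31F
s_4 = Round(s_3, k_3) = 0x2AA
s_5 = Round(s_4, k_4) = 0x757
s_6 = Round(s_5, k_5) = 0xC7C
s_7 = Round(s_6, k_6) = 0x273
s_8 = Round(s_7, k_7) = 0xA6F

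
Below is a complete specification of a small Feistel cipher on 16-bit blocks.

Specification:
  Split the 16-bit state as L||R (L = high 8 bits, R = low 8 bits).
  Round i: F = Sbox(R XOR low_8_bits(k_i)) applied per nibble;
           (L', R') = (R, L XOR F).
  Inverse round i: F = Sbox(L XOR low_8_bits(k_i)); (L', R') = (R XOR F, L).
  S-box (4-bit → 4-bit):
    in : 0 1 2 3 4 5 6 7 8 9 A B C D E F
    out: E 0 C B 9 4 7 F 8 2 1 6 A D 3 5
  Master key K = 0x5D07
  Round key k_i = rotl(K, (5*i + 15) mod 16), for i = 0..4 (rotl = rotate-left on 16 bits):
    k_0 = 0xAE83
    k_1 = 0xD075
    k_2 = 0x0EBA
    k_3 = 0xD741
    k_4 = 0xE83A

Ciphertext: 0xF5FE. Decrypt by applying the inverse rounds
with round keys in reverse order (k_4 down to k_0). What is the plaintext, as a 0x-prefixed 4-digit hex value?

s_0 = ciphertext = 0xF5FE
s_1 = InvRound(s_0, k_4) = 0x5BF5
s_2 = InvRound(s_1, k_3) = 0xF45B
s_3 = InvRound(s_2, k_2) = 0xC8F4
s_4 = InvRound(s_3, k_1) = 0x99C8
s_5 = InvRound(s_4, k_0) = 0xC999

0xC999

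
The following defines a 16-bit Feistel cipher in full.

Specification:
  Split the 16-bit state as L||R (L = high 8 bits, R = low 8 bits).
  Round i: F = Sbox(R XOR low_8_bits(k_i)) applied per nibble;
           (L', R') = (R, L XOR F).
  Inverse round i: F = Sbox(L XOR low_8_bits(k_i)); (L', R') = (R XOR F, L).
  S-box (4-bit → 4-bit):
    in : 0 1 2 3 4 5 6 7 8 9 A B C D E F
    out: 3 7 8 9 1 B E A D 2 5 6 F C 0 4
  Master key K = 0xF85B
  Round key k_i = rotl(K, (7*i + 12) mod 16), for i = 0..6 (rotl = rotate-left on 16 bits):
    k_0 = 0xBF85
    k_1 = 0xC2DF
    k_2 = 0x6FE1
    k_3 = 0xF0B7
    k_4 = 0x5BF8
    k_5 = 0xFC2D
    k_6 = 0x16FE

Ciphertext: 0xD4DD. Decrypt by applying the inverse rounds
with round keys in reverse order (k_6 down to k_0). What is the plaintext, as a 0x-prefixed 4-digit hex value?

s_0 = ciphertext = 0xD4DD
s_1 = InvRound(s_0, k_6) = 0x58D4
s_2 = InvRound(s_1, k_5) = 0x7F58
s_3 = InvRound(s_2, k_4) = 0x827F
s_4 = InvRound(s_3, k_3) = 0xE482
s_5 = InvRound(s_4, k_2) = 0xB9E4
s_6 = InvRound(s_5, k_1) = 0x0AB9
s_7 = InvRound(s_6, k_0) = 0x6D0A

0x6D0A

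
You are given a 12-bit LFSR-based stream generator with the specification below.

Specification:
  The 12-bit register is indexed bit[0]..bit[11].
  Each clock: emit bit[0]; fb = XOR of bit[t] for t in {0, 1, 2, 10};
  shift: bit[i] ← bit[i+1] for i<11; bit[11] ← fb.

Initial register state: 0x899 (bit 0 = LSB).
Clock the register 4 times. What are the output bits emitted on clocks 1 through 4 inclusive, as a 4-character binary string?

reg_0 = 0x899
clock 1: out=1, reg = 0xC4C
clock 2: out=0, reg = 0x626
clock 3: out=0, reg = 0xB13
clock 4: out=1, reg = 0x589

1001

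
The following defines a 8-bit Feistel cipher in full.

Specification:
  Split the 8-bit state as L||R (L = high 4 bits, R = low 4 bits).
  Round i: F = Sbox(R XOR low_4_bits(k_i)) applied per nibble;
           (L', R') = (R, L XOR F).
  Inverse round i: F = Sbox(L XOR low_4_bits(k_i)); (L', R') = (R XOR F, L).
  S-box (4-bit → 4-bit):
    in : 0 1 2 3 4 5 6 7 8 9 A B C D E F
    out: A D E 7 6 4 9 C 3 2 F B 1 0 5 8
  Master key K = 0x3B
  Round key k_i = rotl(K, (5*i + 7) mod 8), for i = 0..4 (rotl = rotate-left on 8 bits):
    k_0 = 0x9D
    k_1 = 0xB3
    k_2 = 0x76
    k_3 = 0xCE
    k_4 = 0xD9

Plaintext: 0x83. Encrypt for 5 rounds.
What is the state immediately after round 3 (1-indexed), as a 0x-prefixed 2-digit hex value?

0x67

s_0 = plaintext = 0x83
s_1 = Round(s_0, k_0) = 0x3D
s_2 = Round(s_1, k_1) = 0xD6
s_3 = Round(s_2, k_2) = 0x67
s_4 = Round(s_3, k_3) = 0x74
s_5 = Round(s_4, k_4) = 0x47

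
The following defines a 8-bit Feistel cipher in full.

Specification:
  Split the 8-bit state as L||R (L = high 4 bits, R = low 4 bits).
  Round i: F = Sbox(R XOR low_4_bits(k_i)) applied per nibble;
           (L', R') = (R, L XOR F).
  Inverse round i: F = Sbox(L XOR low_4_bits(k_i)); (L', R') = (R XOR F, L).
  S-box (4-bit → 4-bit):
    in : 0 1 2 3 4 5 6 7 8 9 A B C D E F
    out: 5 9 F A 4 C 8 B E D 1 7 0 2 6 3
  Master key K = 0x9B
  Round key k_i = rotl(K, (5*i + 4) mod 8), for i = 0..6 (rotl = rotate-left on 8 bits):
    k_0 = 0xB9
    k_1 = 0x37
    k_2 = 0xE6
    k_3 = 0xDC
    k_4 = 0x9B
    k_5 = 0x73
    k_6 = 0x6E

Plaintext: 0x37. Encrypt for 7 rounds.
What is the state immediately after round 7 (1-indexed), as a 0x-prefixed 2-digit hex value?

s_0 = plaintext = 0x37
s_1 = Round(s_0, k_0) = 0x75
s_2 = Round(s_1, k_1) = 0x58
s_3 = Round(s_2, k_2) = 0x83
s_4 = Round(s_3, k_3) = 0x3B
s_5 = Round(s_4, k_4) = 0xB6
s_6 = Round(s_5, k_5) = 0x67
s_7 = Round(s_6, k_6) = 0x7B

0x7B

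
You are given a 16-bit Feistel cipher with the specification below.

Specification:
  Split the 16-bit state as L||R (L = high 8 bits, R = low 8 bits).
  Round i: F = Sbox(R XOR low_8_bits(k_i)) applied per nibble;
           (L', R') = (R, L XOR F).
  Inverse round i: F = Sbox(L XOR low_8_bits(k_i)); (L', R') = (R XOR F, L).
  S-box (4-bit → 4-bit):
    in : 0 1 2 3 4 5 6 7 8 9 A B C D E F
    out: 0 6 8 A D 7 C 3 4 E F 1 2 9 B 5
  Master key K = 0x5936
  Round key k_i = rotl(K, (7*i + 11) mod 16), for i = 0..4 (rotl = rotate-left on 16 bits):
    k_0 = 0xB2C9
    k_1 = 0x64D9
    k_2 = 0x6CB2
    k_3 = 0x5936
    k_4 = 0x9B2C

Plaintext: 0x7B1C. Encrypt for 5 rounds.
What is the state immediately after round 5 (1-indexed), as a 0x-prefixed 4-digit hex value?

s_0 = plaintext = 0x7B1C
s_1 = Round(s_0, k_0) = 0x1CEC
s_2 = Round(s_1, k_1) = 0xECBB
s_3 = Round(s_2, k_2) = 0xBBE2
s_4 = Round(s_3, k_3) = 0xE226
s_5 = Round(s_4, k_4) = 0x26ED

0x26ED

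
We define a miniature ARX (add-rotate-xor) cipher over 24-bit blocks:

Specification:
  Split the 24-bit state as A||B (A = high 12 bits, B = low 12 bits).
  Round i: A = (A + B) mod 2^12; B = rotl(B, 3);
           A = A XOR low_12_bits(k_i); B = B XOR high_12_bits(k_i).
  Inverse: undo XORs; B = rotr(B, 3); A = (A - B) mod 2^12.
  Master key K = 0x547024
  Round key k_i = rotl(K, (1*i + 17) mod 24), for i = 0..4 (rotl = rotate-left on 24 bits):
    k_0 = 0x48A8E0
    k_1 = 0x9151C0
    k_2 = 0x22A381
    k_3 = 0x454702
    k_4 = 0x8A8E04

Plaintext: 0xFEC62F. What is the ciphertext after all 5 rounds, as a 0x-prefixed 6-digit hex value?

s_0 = plaintext = 0xFEC62F
s_1 = Round(s_0, k_0) = 0xEFB5F1
s_2 = Round(s_1, k_1) = 0x52C69F
s_3 = Round(s_2, k_2) = 0x84A6D1
s_4 = Round(s_3, k_3) = 0x8192DF
s_5 = Round(s_4, k_4) = 0x4FCE51

0x4FCE51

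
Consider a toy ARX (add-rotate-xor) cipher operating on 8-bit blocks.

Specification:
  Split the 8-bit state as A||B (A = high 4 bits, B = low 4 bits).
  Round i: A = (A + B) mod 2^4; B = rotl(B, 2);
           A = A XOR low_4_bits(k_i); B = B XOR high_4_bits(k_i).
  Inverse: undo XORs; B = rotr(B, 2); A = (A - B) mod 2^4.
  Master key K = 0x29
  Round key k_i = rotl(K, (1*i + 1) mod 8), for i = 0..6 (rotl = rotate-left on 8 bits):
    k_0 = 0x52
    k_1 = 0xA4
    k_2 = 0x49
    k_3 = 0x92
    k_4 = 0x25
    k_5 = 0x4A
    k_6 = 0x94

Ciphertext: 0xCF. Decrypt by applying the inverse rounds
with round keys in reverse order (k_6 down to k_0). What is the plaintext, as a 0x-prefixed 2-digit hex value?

0xE2

s_0 = ciphertext = 0xCF
s_1 = InvRound(s_0, k_6) = 0xF9
s_2 = InvRound(s_1, k_5) = 0xE7
s_3 = InvRound(s_2, k_4) = 0x65
s_4 = InvRound(s_3, k_3) = 0x13
s_5 = InvRound(s_4, k_2) = 0xBD
s_6 = InvRound(s_5, k_1) = 0x2D
s_7 = InvRound(s_6, k_0) = 0xE2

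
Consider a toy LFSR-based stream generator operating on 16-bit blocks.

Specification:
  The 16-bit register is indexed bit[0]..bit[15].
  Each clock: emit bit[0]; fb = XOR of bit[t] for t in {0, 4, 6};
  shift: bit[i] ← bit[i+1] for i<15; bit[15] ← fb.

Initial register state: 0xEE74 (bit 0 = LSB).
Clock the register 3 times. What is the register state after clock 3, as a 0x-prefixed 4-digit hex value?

0x5DCE

reg_0 = 0xEE74
clock 1: out=0, reg = 0x773A
clock 2: out=0, reg = 0xBB9D
clock 3: out=1, reg = 0x5DCE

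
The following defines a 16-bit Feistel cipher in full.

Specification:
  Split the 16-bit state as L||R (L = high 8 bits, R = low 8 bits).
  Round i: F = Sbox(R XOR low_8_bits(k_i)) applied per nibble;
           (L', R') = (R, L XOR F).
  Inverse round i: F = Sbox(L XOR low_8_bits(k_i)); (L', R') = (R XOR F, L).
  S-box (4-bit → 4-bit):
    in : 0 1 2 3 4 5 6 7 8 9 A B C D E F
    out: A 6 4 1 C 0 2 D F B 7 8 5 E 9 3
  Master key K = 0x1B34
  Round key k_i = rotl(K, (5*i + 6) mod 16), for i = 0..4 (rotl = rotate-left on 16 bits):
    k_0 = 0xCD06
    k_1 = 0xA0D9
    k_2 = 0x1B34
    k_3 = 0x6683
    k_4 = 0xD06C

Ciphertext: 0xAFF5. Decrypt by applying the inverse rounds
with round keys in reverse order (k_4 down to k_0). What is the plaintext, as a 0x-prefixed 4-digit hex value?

0x4B51

s_0 = ciphertext = 0xAFF5
s_1 = InvRound(s_0, k_4) = 0xA4AF
s_2 = InvRound(s_1, k_3) = 0xE2A4
s_3 = InvRound(s_2, k_2) = 0x46E2
s_4 = InvRound(s_3, k_1) = 0x5146
s_5 = InvRound(s_4, k_0) = 0x4B51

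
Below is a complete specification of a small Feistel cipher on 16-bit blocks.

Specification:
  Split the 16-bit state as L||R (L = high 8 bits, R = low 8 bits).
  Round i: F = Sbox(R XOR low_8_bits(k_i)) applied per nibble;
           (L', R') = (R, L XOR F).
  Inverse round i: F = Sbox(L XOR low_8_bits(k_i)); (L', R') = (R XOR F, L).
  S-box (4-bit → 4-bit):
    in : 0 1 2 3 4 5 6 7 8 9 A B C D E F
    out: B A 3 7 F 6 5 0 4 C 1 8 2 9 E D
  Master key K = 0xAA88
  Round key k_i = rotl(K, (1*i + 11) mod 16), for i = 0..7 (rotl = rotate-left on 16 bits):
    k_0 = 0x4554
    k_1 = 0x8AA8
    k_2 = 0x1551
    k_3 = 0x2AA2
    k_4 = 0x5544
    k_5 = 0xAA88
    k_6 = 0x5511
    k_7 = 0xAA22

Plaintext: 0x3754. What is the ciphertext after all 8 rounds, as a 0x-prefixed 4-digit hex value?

0x6DBE

s_0 = plaintext = 0x3754
s_1 = Round(s_0, k_0) = 0x548C
s_2 = Round(s_1, k_1) = 0x8C6B
s_3 = Round(s_2, k_2) = 0x6BFD
s_4 = Round(s_3, k_3) = 0xFD06
s_5 = Round(s_4, k_4) = 0x060E
s_6 = Round(s_5, k_5) = 0x0E43
s_7 = Round(s_6, k_6) = 0x436D
s_8 = Round(s_7, k_7) = 0x6DBE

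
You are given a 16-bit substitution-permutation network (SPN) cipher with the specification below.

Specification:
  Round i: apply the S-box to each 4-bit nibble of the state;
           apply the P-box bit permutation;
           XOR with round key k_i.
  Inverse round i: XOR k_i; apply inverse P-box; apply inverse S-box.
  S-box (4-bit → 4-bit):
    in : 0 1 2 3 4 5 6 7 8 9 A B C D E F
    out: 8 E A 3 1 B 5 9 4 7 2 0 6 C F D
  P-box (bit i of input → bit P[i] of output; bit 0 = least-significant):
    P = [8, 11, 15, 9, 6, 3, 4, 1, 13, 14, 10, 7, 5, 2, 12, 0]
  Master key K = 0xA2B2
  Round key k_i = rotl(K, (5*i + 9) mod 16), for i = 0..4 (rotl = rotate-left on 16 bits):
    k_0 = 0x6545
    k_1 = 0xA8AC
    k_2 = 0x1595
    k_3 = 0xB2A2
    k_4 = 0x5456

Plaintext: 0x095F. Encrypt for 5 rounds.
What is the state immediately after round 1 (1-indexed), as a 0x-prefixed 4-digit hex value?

s_0 = plaintext = 0x095F
s_1 = Round(s_0, k_0) = 0x820E
s_2 = Round(s_1, k_1) = 0x732E
s_3 = Round(s_2, k_2) = 0xFEBE
s_4 = Round(s_3, k_3) = 0x4D03
s_5 = Round(s_4, k_4) = 0x59F4

0x820E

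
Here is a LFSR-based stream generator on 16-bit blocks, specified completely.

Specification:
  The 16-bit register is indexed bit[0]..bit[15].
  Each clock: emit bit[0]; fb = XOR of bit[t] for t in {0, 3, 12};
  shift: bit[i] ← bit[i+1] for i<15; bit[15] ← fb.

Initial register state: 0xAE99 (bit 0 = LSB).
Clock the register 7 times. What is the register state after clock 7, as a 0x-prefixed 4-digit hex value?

reg_0 = 0xAE99
clock 1: out=1, reg = 0x574C
clock 2: out=0, reg = 0x2BA6
clock 3: out=0, reg = 0x15D3
clock 4: out=1, reg = 0x0AE9
clock 5: out=1, reg = 0x0574
clock 6: out=0, reg = 0x02BA
clock 7: out=0, reg = 0x815D

0x815D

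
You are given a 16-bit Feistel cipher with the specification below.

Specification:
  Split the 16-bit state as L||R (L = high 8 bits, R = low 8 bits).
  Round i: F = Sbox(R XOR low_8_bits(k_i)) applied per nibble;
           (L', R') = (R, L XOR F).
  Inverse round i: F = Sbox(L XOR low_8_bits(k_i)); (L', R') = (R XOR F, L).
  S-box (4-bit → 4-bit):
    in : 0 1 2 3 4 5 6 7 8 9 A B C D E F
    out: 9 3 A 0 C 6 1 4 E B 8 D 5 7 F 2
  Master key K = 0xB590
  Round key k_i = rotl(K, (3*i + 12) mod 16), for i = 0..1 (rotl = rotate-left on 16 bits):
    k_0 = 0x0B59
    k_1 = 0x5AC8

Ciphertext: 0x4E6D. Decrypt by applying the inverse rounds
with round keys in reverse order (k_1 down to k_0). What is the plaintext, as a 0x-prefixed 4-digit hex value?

0x388C

s_0 = ciphertext = 0x4E6D
s_1 = InvRound(s_0, k_1) = 0x8C4E
s_2 = InvRound(s_1, k_0) = 0x388C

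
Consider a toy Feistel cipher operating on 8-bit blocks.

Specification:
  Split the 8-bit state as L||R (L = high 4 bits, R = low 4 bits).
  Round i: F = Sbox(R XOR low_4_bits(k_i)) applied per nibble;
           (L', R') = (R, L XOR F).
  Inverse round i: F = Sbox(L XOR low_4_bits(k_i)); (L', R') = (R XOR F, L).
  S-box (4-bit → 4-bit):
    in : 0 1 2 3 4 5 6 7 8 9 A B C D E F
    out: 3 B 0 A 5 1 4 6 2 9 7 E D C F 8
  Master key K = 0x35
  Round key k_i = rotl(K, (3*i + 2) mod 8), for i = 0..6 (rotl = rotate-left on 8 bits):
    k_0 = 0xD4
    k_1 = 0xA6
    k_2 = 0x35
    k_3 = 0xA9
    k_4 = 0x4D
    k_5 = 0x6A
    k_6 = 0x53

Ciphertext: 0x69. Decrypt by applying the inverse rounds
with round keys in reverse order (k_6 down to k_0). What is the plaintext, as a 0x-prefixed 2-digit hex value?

0x91

s_0 = ciphertext = 0x69
s_1 = InvRound(s_0, k_6) = 0x86
s_2 = InvRound(s_1, k_5) = 0x68
s_3 = InvRound(s_2, k_4) = 0x66
s_4 = InvRound(s_3, k_3) = 0xE6
s_5 = InvRound(s_4, k_2) = 0x8E
s_6 = InvRound(s_5, k_1) = 0x18
s_7 = InvRound(s_6, k_0) = 0x91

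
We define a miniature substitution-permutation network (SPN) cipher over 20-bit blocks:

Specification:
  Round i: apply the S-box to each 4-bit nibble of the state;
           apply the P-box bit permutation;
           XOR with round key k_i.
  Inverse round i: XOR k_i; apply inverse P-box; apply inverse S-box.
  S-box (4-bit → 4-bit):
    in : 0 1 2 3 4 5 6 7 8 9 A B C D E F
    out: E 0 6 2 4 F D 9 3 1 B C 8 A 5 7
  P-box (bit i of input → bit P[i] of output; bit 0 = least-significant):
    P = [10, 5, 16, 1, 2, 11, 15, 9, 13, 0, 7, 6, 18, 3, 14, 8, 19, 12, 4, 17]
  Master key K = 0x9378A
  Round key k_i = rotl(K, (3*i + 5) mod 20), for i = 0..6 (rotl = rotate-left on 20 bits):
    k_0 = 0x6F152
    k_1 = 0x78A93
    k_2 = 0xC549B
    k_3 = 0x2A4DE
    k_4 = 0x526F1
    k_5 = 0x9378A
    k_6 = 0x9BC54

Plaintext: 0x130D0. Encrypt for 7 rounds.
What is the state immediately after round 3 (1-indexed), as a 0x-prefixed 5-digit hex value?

0x59EDD

s_0 = plaintext = 0x130D0
s_1 = Round(s_0, k_0) = 0x7FBB9
s_2 = Round(s_1, k_1) = 0x94C5B
s_3 = Round(s_2, k_2) = 0x59EDD
s_4 = Round(s_3, k_3) = 0xC9E6C
s_5 = Round(s_4, k_4) = 0x38477
s_6 = Round(s_5, k_5) = 0xD2104
s_7 = Round(s_6, k_6) = 0xA665C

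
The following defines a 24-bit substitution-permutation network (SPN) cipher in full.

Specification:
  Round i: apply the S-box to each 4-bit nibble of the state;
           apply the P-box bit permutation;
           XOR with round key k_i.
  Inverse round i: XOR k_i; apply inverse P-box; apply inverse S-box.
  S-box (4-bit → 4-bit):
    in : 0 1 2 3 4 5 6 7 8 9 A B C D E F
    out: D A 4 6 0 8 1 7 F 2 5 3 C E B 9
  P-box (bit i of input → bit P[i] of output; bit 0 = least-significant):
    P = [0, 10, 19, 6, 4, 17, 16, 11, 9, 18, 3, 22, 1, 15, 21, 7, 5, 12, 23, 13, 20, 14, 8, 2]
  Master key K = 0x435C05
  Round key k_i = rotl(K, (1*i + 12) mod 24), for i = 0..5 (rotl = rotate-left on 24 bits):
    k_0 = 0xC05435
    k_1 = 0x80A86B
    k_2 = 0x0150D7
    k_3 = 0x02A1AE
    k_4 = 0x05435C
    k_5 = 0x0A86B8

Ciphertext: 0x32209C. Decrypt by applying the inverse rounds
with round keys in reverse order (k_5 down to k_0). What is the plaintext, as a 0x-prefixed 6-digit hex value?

s_0 = ciphertext = 0x32209C
s_1 = InvRound(s_0, k_5) = 0xFF3643
s_2 = InvRound(s_1, k_4) = 0x8DACB7
s_3 = InvRound(s_2, k_3) = 0x224387
s_4 = InvRound(s_3, k_2) = 0x292675
s_5 = InvRound(s_4, k_1) = 0x527A03
s_6 = InvRound(s_5, k_0) = 0xF066E9

0xF066E9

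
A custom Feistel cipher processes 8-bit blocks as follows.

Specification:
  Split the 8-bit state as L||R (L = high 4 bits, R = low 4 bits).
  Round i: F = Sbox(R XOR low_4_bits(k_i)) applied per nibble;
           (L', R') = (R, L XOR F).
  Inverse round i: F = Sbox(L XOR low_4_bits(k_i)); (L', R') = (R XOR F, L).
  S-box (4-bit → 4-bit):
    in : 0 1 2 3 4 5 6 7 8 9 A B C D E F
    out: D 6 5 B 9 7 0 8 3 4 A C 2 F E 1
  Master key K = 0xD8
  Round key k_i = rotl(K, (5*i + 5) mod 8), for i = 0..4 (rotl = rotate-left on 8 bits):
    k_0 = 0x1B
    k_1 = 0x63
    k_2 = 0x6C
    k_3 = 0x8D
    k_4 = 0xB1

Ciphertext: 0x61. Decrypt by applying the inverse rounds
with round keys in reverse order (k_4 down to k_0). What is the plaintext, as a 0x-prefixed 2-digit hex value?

s_0 = ciphertext = 0x61
s_1 = InvRound(s_0, k_4) = 0x96
s_2 = InvRound(s_1, k_3) = 0xF9
s_3 = InvRound(s_2, k_2) = 0x2F
s_4 = InvRound(s_3, k_1) = 0x92
s_5 = InvRound(s_4, k_0) = 0x79

0x79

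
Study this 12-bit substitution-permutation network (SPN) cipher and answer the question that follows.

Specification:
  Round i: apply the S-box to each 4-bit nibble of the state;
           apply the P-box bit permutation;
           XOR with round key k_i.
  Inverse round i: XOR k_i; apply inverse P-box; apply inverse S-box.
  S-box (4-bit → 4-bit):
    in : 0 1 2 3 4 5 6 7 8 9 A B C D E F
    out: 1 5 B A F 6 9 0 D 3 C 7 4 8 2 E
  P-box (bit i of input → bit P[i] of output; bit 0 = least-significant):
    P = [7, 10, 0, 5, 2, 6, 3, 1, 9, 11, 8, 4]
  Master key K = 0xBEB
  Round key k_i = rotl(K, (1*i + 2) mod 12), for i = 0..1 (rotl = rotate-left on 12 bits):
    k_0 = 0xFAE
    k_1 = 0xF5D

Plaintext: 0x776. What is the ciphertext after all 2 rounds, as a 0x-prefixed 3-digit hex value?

0x249

s_0 = plaintext = 0x776
s_1 = Round(s_0, k_0) = 0xF0E
s_2 = Round(s_1, k_1) = 0x249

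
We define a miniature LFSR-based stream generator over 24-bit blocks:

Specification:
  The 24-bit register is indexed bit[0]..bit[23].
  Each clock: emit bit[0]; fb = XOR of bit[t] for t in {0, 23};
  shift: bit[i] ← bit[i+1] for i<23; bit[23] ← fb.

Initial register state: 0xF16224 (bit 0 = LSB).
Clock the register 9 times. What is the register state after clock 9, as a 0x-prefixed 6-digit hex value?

reg_0 = 0xF16224
clock 1: out=0, reg = 0xF8B112
clock 2: out=0, reg = 0xFC5889
clock 3: out=1, reg = 0x7E2C44
clock 4: out=0, reg = 0x3F1622
clock 5: out=0, reg = 0x1F8B11
clock 6: out=1, reg = 0x8FC588
clock 7: out=0, reg = 0xC7E2C4
clock 8: out=0, reg = 0xE3F162
clock 9: out=0, reg = 0xF1F8B1

0xF1F8B1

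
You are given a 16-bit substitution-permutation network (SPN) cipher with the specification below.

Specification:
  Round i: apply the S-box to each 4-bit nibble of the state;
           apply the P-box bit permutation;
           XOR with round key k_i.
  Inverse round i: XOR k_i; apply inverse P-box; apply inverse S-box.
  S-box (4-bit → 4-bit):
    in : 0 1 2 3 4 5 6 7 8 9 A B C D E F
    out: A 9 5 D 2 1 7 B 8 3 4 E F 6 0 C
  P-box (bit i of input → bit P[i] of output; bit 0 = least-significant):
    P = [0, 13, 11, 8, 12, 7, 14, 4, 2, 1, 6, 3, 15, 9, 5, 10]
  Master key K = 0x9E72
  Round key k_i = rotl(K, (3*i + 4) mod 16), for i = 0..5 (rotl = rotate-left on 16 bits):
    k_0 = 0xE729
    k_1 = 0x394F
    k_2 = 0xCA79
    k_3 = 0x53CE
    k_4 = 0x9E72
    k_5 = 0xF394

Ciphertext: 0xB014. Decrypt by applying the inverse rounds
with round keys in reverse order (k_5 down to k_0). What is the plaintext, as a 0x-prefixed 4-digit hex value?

0x3816

s_0 = ciphertext = 0xB014
s_1 = InvRound(s_0, k_5) = 0x4ED8
s_2 = InvRound(s_1, k_4) = 0x206E
s_3 = InvRound(s_2, k_3) = 0xDE60
s_4 = InvRound(s_3, k_2) = 0x8815
s_5 = InvRound(s_4, k_1) = 0x5B10
s_6 = InvRound(s_5, k_0) = 0x3816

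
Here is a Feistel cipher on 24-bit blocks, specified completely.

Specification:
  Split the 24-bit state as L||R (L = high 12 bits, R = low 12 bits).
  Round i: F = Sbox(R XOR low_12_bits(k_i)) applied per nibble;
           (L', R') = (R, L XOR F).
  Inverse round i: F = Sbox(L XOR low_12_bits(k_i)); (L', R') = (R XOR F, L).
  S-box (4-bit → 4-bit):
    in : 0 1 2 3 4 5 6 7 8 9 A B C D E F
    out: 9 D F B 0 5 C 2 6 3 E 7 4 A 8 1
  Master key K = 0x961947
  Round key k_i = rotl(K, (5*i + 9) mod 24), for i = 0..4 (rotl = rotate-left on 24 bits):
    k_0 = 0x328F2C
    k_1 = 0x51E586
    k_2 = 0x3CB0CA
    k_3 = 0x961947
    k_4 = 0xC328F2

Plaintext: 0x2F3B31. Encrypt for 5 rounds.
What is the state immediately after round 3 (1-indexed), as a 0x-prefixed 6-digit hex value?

0x9D01F7

s_0 = plaintext = 0x2F3B31
s_1 = Round(s_0, k_0) = 0xB31229
s_2 = Round(s_1, k_1) = 0x2299D0
s_3 = Round(s_2, k_2) = 0x9D01F7
s_4 = Round(s_3, k_3) = 0x1F7FA9
s_5 = Round(s_4, k_4) = 0xFA93A0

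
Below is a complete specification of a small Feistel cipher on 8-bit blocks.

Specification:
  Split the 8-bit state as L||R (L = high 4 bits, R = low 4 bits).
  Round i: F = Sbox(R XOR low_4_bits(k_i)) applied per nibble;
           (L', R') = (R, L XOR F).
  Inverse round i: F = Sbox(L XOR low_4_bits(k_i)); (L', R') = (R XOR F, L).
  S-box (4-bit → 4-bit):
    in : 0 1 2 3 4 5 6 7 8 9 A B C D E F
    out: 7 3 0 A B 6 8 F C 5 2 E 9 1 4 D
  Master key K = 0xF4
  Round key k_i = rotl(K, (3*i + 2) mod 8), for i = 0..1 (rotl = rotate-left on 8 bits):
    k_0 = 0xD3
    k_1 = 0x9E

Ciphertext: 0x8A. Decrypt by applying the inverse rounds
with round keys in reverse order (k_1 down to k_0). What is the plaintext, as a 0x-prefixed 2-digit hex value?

s_0 = ciphertext = 0x8A
s_1 = InvRound(s_0, k_1) = 0x28
s_2 = InvRound(s_1, k_0) = 0xB2

0xB2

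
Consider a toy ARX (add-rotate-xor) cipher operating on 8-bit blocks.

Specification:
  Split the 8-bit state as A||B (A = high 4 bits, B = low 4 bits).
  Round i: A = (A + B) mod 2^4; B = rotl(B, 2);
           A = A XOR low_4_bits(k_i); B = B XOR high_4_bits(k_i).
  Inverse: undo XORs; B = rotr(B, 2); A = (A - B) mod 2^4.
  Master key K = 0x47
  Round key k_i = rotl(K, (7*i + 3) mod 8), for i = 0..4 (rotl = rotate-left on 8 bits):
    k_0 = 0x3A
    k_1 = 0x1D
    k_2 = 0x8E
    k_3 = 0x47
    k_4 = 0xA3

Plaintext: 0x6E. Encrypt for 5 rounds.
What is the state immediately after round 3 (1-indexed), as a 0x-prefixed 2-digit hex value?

s_0 = plaintext = 0x6E
s_1 = Round(s_0, k_0) = 0xE8
s_2 = Round(s_1, k_1) = 0xB3
s_3 = Round(s_2, k_2) = 0x04
s_4 = Round(s_3, k_3) = 0x35
s_5 = Round(s_4, k_4) = 0xBF

0x04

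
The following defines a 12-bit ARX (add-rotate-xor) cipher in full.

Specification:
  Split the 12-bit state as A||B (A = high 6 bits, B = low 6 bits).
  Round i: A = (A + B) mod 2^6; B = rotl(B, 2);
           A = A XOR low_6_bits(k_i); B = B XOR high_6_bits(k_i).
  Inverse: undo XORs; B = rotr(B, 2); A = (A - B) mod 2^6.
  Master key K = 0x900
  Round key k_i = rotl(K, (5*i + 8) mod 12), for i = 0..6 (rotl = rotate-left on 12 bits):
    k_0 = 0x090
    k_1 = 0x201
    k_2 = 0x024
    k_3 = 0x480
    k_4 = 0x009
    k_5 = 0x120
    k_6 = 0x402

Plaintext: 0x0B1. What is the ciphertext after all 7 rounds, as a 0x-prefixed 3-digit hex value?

s_0 = plaintext = 0x0B1
s_1 = Round(s_0, k_0) = 0x8C5
s_2 = Round(s_1, k_1) = 0xA5C
s_3 = Round(s_2, k_2) = 0x871
s_4 = Round(s_3, k_3) = 0x495
s_5 = Round(s_4, k_4) = 0xB95
s_6 = Round(s_5, k_5) = 0x8D1
s_7 = Round(s_6, k_6) = 0xD95

0xD95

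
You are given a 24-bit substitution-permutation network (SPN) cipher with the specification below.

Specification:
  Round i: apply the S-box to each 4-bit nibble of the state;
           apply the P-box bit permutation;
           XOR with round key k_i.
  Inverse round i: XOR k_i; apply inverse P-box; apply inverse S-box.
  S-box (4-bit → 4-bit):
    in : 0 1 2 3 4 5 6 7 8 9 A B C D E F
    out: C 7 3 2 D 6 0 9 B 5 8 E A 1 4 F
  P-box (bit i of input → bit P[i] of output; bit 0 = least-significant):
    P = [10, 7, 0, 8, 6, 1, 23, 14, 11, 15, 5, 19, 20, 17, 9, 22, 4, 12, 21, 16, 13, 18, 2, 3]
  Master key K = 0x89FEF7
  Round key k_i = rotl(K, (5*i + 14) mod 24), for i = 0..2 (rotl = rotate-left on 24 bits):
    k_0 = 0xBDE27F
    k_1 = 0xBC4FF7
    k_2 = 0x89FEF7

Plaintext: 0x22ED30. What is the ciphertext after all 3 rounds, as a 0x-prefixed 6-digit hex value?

s_0 = plaintext = 0x22ED30
s_1 = Round(s_0, k_0) = 0xB9D96C
s_2 = Round(s_1, k_1) = 0x88464B
s_3 = Round(s_2, k_2) = 0x5C8D2E

0x5C8D2E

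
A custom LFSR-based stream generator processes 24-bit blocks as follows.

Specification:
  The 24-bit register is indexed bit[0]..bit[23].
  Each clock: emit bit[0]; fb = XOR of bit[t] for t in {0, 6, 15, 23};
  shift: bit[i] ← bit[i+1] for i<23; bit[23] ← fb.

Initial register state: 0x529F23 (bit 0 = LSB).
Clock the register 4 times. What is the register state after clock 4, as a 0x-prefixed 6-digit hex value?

0x6529F2

reg_0 = 0x529F23
clock 1: out=1, reg = 0x294F91
clock 2: out=1, reg = 0x94A7C8
clock 3: out=0, reg = 0xCA53E4
clock 4: out=0, reg = 0x6529F2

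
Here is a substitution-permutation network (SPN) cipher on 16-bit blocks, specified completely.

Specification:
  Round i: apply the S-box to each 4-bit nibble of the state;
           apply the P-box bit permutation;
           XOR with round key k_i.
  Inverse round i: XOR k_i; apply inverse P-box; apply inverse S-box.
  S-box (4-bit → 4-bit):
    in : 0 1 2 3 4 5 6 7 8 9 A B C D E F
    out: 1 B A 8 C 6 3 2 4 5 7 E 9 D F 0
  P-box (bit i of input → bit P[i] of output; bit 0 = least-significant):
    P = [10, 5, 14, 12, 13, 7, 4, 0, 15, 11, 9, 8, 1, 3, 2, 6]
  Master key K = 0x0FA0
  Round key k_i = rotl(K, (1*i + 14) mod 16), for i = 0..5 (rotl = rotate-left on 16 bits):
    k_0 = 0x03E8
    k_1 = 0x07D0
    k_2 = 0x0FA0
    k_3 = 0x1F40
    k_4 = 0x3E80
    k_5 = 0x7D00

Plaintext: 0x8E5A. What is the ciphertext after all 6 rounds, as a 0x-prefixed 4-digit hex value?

0x7670

s_0 = plaintext = 0x8E5A
s_1 = Round(s_0, k_0) = 0xCC5C
s_2 = Round(s_1, k_1) = 0x9202
s_3 = Round(s_2, k_2) = 0x3686
s_4 = Round(s_3, k_3) = 0x9330
s_5 = Round(s_4, k_4) = 0x3B87
s_6 = Round(s_5, k_5) = 0x7670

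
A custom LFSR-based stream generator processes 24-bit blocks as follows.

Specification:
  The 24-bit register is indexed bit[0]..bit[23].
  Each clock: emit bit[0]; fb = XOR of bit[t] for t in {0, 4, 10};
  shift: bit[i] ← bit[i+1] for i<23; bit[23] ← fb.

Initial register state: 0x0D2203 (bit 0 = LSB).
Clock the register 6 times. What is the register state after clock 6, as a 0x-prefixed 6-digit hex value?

0xAC3488

reg_0 = 0x0D2203
clock 1: out=1, reg = 0x869101
clock 2: out=1, reg = 0xC34880
clock 3: out=0, reg = 0x61A440
clock 4: out=0, reg = 0xB0D220
clock 5: out=0, reg = 0x586910
clock 6: out=0, reg = 0xAC3488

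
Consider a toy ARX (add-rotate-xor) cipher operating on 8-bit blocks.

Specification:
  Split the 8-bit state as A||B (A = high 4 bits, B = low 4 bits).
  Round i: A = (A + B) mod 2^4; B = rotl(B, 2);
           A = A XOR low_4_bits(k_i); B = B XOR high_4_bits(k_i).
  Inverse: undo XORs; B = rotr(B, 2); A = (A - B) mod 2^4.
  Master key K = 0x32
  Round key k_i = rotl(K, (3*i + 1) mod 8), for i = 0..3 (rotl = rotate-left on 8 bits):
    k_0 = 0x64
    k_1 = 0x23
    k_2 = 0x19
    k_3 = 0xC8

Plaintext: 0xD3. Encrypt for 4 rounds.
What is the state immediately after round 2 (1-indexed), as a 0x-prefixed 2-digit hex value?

s_0 = plaintext = 0xD3
s_1 = Round(s_0, k_0) = 0x4A
s_2 = Round(s_1, k_1) = 0xD8
s_3 = Round(s_2, k_2) = 0xC3
s_4 = Round(s_3, k_3) = 0x70

0xD8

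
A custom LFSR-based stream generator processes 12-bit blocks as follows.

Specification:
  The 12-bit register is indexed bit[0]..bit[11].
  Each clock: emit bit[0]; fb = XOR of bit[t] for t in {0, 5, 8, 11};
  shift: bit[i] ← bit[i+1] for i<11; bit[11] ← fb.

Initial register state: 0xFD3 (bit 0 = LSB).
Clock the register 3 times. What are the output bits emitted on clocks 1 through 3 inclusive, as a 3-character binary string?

110

reg_0 = 0xFD3
clock 1: out=1, reg = 0xFE9
clock 2: out=1, reg = 0x7F4
clock 3: out=0, reg = 0x3FA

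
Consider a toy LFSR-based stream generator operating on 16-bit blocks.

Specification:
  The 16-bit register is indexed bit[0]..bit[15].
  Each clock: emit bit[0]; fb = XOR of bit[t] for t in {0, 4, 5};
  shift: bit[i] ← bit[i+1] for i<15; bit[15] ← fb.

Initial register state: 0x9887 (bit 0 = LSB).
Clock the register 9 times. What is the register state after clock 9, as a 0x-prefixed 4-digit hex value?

reg_0 = 0x9887
clock 1: out=1, reg = 0xCC43
clock 2: out=1, reg = 0xE621
clock 3: out=1, reg = 0x7310
clock 4: out=0, reg = 0xB988
clock 5: out=0, reg = 0x5CC4
clock 6: out=0, reg = 0x2E62
clock 7: out=0, reg = 0x9731
clock 8: out=1, reg = 0xCB98
clock 9: out=0, reg = 0xE5CC

0xE5CC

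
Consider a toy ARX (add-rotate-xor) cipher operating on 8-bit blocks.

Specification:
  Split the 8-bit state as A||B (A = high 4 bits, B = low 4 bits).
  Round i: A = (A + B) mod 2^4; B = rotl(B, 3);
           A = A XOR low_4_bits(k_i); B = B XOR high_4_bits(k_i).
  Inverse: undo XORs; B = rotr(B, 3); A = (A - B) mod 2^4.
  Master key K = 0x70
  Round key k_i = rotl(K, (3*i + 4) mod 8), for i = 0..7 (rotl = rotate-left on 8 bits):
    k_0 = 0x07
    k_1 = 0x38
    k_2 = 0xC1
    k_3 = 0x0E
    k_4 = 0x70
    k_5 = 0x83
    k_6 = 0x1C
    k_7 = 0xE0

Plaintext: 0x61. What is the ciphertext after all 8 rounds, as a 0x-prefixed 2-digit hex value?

s_0 = plaintext = 0x61
s_1 = Round(s_0, k_0) = 0x08
s_2 = Round(s_1, k_1) = 0x07
s_3 = Round(s_2, k_2) = 0x67
s_4 = Round(s_3, k_3) = 0x3B
s_5 = Round(s_4, k_4) = 0xEA
s_6 = Round(s_5, k_5) = 0xBD
s_7 = Round(s_6, k_6) = 0x4F
s_8 = Round(s_7, k_7) = 0x31

0x31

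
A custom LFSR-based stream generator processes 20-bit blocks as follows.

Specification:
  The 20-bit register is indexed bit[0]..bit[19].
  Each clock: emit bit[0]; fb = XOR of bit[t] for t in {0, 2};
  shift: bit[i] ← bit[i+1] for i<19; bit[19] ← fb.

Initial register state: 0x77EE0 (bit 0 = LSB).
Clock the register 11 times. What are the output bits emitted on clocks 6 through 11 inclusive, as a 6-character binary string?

reg_0 = 0x77EE0
clock 1: out=0, reg = 0x3BF70
clock 2: out=0, reg = 0x1DFB8
clock 3: out=0, reg = 0x0EFDC
clock 4: out=0, reg = 0x877EE
clock 5: out=0, reg = 0xC3BF7
clock 6: out=1, reg = 0x61DFB
clock 7: out=1, reg = 0xB0EFD
clock 8: out=1, reg = 0x5877E
clock 9: out=0, reg = 0xAC3BF
clock 10: out=1, reg = 0x561DF
clock 11: out=1, reg = 0x2B0EF

111011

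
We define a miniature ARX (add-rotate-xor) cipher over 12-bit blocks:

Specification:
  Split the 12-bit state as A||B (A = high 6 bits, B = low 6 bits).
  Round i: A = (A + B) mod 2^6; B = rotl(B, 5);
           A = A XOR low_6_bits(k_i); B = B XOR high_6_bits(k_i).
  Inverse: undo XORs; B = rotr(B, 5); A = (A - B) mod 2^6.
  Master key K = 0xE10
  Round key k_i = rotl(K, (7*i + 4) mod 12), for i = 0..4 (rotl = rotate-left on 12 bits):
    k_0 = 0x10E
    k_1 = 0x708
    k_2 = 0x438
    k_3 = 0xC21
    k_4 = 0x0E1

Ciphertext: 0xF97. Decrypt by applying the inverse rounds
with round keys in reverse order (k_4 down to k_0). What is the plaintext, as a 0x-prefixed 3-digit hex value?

s_0 = ciphertext = 0xF97
s_1 = InvRound(s_0, k_4) = 0xDE8
s_2 = InvRound(s_1, k_3) = 0x9B0
s_3 = InvRound(s_2, k_2) = 0x741
s_4 = InvRound(s_3, k_1) = 0x6FA
s_5 = InvRound(s_4, k_0) = 0x63D

0x63D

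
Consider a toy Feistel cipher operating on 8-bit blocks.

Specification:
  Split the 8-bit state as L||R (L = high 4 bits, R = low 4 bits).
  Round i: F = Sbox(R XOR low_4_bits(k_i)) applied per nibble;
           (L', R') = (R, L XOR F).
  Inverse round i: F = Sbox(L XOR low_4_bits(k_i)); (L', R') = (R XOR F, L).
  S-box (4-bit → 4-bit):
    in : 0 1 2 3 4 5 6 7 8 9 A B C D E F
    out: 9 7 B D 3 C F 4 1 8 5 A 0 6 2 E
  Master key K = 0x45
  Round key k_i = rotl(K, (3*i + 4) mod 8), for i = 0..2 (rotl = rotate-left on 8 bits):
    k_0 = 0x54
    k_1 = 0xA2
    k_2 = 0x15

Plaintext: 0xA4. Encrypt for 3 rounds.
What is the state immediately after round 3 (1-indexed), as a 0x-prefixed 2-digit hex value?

0x3C

s_0 = plaintext = 0xA4
s_1 = Round(s_0, k_0) = 0x43
s_2 = Round(s_1, k_1) = 0x33
s_3 = Round(s_2, k_2) = 0x3C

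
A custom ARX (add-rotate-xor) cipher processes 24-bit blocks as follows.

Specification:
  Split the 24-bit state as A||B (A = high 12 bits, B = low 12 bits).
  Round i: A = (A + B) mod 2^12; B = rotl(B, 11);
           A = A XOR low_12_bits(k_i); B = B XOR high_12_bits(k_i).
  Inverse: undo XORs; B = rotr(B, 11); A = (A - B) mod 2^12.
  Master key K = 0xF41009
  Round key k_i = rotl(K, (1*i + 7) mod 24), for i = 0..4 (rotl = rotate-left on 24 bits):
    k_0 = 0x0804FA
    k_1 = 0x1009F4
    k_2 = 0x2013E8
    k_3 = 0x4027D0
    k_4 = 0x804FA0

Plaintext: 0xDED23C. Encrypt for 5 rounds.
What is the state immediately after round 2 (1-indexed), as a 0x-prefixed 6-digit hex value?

s_0 = plaintext = 0xDED23C
s_1 = Round(s_0, k_0) = 0x4D319E
s_2 = Round(s_1, k_1) = 0xF851CF
s_3 = Round(s_2, k_2) = 0x2BCAE6
s_4 = Round(s_3, k_3) = 0xA72171
s_5 = Round(s_4, k_4) = 0x4430BC

0xF851CF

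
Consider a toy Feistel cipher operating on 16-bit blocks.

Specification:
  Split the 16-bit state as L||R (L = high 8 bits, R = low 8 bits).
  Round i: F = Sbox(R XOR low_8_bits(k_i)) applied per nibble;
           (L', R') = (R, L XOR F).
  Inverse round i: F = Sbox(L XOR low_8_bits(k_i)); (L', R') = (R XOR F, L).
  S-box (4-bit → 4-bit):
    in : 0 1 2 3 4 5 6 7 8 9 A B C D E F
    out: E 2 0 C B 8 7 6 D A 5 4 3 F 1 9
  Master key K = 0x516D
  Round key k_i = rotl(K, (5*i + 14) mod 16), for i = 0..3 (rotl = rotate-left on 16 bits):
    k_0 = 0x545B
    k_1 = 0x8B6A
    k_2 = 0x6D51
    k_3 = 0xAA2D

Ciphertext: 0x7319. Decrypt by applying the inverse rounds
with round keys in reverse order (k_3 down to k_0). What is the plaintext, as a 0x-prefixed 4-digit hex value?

s_0 = ciphertext = 0x7319
s_1 = InvRound(s_0, k_3) = 0x9873
s_2 = InvRound(s_1, k_2) = 0x4998
s_3 = InvRound(s_2, k_1) = 0x9449
s_4 = InvRound(s_3, k_0) = 0x7094

0x7094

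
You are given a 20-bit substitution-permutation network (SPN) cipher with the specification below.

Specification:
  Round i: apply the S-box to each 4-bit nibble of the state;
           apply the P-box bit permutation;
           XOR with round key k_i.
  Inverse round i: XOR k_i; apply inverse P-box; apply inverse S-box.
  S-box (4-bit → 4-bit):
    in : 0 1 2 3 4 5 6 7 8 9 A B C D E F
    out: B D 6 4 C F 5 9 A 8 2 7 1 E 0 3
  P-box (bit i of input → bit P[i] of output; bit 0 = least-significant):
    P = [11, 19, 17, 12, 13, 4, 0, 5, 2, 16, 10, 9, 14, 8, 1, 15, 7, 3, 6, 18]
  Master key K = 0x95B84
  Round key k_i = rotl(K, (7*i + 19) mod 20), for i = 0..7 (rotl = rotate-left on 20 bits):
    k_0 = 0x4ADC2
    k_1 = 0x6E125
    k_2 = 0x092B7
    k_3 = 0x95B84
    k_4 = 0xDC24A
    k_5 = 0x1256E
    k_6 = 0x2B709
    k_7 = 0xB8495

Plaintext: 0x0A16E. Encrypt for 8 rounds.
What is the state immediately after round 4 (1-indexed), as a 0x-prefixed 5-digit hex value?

0x6C867

s_0 = plaintext = 0x0A16E
s_1 = Round(s_0, k_0) = 0x08A4F
s_2 = Round(s_1, k_1) = 0xB688C
s_3 = Round(s_2, k_2) = 0x1D84D
s_4 = Round(s_3, k_3) = 0x6C867
s_5 = Round(s_4, k_4) = 0xCB88B
s_6 = Round(s_5, k_5) = 0xA6EDC
s_7 = Round(s_6, k_6) = 0x2FF32
s_8 = Round(s_7, k_7) = 0x0C5D8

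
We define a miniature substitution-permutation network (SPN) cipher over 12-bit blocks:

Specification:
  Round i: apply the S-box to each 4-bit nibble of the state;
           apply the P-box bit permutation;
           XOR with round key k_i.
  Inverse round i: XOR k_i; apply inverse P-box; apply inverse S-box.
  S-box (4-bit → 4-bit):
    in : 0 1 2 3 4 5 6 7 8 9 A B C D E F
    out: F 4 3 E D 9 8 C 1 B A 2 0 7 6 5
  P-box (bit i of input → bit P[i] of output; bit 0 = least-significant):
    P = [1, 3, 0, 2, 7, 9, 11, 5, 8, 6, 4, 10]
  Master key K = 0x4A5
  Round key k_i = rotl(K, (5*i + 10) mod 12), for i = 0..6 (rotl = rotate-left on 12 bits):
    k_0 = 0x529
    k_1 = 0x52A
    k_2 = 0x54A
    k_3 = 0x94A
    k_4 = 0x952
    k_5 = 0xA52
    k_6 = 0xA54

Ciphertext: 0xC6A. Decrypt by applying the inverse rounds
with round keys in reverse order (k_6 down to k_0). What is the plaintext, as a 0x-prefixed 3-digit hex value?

0x19B

s_0 = ciphertext = 0xC6A
s_1 = InvRound(s_0, k_6) = 0x7A9
s_2 = InvRound(s_1, k_5) = 0x04D
s_3 = InvRound(s_2, k_4) = 0xF10
s_4 = InvRound(s_3, k_3) = 0x3B2
s_5 = InvRound(s_4, k_2) = 0x39B
s_6 = InvRound(s_5, k_1) = 0x791
s_7 = InvRound(s_6, k_0) = 0x19B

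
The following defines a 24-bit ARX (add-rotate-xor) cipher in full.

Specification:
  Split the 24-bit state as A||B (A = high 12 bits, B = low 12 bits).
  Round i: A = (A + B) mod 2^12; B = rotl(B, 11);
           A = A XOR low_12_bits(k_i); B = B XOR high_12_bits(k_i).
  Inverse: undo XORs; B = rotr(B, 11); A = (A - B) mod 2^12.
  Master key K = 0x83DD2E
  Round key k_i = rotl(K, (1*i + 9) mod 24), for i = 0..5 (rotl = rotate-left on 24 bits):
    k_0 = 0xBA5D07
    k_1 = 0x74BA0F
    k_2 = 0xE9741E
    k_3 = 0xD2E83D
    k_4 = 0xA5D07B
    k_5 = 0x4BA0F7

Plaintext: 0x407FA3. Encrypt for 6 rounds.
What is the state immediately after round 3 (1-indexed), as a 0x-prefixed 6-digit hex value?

s_0 = plaintext = 0x407FA3
s_1 = Round(s_0, k_0) = 0xEAD474
s_2 = Round(s_1, k_1) = 0x92E571
s_3 = Round(s_2, k_2) = 0xA8142F
s_4 = Round(s_3, k_3) = 0x68D739
s_5 = Round(s_4, k_4) = 0xDBD1C1
s_6 = Round(s_5, k_5) = 0xF89C5A

0xA8142F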